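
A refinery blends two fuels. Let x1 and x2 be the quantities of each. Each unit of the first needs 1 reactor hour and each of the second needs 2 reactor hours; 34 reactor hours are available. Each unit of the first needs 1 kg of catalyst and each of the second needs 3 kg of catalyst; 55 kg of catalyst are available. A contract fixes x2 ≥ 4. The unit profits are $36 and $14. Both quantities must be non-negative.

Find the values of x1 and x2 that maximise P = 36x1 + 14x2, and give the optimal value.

At the optimal vertex, x1 + 2x2 = 34 and x2 = 4.
Solving simultaneously gives x1 = 26, x2 = 4.

x1 = 26, x2 = 4, maximum P = 992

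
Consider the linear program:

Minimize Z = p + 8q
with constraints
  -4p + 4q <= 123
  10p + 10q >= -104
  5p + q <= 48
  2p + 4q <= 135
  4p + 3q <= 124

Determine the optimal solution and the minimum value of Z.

p = 73/5, q = -25, minimum Z = -927/5

Corner points and Z = p + 8q:
  (-823/40, 407/40) → Z = 2433/40
  (2, 131/4) → Z = 264
  (73/5, -25) → Z = -927/5
  (19/6, 193/6) → Z = 521/2

At the optimal vertex, 10p + 10q = -104 and 5p + q = 48.
Solving simultaneously gives p = 73/5, q = -25.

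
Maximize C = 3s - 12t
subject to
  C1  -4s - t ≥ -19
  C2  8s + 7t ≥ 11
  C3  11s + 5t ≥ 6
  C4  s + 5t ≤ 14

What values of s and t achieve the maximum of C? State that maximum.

Extreme points and C = 3s - 12t:
  (61/10, -27/5) → C = 831/10
  (81/19, 37/19) → C = -201/19
  (-13/37, 73/37) → C = -915/37
  (-4/5, 74/25) → C = -948/25

s = 61/10, t = -27/5, maximum C = 831/10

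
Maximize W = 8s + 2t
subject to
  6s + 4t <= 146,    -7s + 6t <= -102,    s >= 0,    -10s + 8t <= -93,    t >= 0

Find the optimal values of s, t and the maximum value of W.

s = 73/3, t = 0, maximum W = 584/3

Extreme points and W = 8s + 2t:
  (321/16, 205/32) → W = 2773/16
  (73/3, 0) → W = 584/3
  (102/7, 0) → W = 816/7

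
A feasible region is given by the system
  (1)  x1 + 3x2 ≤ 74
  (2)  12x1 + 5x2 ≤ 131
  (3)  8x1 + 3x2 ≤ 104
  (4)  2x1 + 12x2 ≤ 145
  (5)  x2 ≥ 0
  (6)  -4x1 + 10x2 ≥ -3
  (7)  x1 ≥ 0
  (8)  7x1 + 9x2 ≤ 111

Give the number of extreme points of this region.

The feasible vertices (each the meet of two boundaries and inside every other half-plane) are:
  (265/28, 122/35)
  (624/73, 415/73)
  (0, 145/12)
  (9/22, 793/66)
  (3/4, 0)
  (0, 0)

6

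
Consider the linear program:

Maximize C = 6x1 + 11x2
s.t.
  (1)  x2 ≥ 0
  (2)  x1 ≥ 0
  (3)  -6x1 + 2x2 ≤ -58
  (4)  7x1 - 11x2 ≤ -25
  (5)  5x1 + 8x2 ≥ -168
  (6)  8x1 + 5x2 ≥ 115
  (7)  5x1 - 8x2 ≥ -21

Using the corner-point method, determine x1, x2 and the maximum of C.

The binding constraints are 7x1 - 11x2 = -25 and 5x1 - 8x2 = -21.
Solving simultaneously gives x1 = 31, x2 = 22.

x1 = 31, x2 = 22, maximum C = 428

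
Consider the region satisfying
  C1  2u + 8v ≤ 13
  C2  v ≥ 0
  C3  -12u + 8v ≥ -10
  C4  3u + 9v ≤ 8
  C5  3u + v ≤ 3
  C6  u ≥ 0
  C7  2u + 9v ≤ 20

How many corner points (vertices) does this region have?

5

Pairwise boundary intersections that survive every other constraint:
  (5/6, 0)
  (0, 0)
  (17/18, 1/6)
  (19/24, 5/8)
  (0, 8/9)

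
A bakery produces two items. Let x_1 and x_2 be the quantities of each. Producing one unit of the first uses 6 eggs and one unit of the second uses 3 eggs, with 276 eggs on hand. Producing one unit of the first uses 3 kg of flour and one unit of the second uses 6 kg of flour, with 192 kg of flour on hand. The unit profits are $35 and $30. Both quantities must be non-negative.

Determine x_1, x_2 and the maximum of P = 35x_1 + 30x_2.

x_1 = 40, x_2 = 12, maximum P = 1760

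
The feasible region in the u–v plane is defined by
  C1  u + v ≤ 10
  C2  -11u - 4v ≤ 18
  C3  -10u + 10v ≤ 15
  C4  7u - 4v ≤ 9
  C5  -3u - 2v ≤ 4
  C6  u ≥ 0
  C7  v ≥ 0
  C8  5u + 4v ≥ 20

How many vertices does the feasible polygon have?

The feasible vertices (each the meet of two boundaries and inside every other half-plane) are:
  (17/4, 23/4)
  (49/11, 61/11)
  (14/9, 55/18)
  (29/12, 95/48)

4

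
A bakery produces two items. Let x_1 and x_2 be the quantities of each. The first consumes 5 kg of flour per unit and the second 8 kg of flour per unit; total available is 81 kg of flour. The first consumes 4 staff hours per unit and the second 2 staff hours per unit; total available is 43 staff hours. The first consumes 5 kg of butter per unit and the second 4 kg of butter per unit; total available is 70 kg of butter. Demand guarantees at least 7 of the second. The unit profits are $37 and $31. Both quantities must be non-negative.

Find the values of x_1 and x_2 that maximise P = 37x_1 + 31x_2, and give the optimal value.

At the optimal vertex, 5x_1 + 8x_2 = 81 and x_2 = 7.
Solving simultaneously gives x_1 = 5, x_2 = 7.

x_1 = 5, x_2 = 7, maximum P = 402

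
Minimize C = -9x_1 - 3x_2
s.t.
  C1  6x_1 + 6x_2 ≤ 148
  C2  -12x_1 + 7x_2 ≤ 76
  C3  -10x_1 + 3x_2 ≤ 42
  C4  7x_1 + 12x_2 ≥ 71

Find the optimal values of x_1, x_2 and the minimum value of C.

x_1 = 45, x_2 = -61/3, minimum C = -344

Feasible corners and C = -9x_1 - 3x_2:
  (290/57, 372/19) → C = -1986/19
  (45, -61/3) → C = -344
  (-33/17, 128/17) → C = -87/17
  (-97/47, 1004/141) → C = -131/47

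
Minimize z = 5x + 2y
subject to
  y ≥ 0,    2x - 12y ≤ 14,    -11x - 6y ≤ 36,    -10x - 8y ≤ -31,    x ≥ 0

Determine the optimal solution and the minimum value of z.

Feasible corners and z = 5x + 2y:
  (7, 0) → z = 35
  (31/10, 0) → z = 31/2
  (0, 31/8) → z = 31/4
The feasible region is unbounded (it extends along (0, 1), (6, 1)), but z strictly increases along every unbounded feasible direction, so there is no improving ray and the minimum is attained at a vertex.

The binding constraints are -10x - 8y = -31 and x = 0.
Solving simultaneously gives x = 0, y = 31/8.

x = 0, y = 31/8, minimum z = 31/4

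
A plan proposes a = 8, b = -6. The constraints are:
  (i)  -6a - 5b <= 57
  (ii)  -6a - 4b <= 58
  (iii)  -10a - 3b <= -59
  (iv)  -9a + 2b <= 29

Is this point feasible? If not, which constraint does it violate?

feasible

(i): -18 ≤ 57 ✓
(ii): -24 ≤ 58 ✓
(iii): -62 ≤ -59 ✓
(iv): -84 ≤ 29 ✓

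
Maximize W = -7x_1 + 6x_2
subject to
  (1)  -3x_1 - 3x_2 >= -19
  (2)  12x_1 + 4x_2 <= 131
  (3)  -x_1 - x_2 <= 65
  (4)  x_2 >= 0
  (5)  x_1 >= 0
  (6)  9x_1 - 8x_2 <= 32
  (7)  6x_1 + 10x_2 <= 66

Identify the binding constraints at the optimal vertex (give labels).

(1) and (5)

Extreme points and W = -7x_1 + 6x_2:
  (0, 19/3) → W = 38
  (248/51, 25/17) → W = -1286/51
  (0, 0) → W = 0
  (32/9, 0) → W = -224/9

The maximum is at (0, 19/3). Substituting into each constraint, equality holds for (1) and (5); the remaining constraints have slack.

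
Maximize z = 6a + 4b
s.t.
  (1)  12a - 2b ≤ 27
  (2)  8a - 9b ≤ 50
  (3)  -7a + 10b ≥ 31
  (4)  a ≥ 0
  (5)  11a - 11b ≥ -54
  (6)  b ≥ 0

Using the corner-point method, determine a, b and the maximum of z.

a = 81/22, b = 189/22, maximum z = 621/11

At the optimal vertex, 12a - 2b = 27 and 11a - 11b = -54.
Solving simultaneously gives a = 81/22, b = 189/22.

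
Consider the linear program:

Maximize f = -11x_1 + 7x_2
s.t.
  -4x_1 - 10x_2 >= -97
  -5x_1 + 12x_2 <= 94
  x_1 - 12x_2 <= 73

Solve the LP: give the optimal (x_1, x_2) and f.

x_1 = -167/4, x_2 = -153/16, maximum f = 6277/16

Corner points and f = -11x_1 + 7x_2:
  (16/7, 123/14) → f = 509/14
  (947/29, -195/58) → f = -22199/58
  (-167/4, -153/16) → f = 6277/16

The optimum lies where -5x_1 + 12x_2 = 94 and x_1 - 12x_2 = 73.
Solving simultaneously gives x_1 = -167/4, x_2 = -153/16.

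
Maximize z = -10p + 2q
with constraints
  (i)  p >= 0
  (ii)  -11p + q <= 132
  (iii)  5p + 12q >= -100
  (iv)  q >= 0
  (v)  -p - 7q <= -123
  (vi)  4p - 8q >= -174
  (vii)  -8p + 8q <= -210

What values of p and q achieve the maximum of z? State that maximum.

p = 1227/32, q = 387/32, maximum z = -1437/4

Vertices and z = -10p + 2q:
  (123, 0) → z = -1230
  (1227/32, 387/32) → z = -1437/4
  (96, 279/4) → z = -1641/2
The feasible region is unbounded (it extends along (2, 1), (1, 0)), but z strictly decreases along every unbounded feasible direction, so there is no improving ray and the maximum is attained at a vertex.

At the optimal vertex, -p - 7q = -123 and -8p + 8q = -210.
Solving simultaneously gives p = 1227/32, q = 387/32.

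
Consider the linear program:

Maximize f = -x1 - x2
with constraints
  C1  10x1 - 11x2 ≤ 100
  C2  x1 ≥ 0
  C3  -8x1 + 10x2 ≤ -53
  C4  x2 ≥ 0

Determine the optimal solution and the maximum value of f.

x1 = 53/8, x2 = 0, maximum f = -53/8

Vertices and f = -x1 - x2:
  (139/4, 45/2) → f = -229/4
  (10, 0) → f = -10
  (53/8, 0) → f = -53/8

The optimum lies where -8x1 + 10x2 = -53 and x2 = 0.
Solving simultaneously gives x1 = 53/8, x2 = 0.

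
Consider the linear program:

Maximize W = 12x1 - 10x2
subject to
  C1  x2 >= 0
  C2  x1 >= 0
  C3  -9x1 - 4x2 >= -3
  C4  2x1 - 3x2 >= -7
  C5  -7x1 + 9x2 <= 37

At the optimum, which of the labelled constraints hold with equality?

C1 and C3

Feasible corners and W = 12x1 - 10x2:
  (0, 0) → W = 0
  (1/3, 0) → W = 4
  (0, 3/4) → W = -15/2

The maximum is at (1/3, 0). Substituting into each constraint, equality holds for C1 and C3; the remaining constraints have slack.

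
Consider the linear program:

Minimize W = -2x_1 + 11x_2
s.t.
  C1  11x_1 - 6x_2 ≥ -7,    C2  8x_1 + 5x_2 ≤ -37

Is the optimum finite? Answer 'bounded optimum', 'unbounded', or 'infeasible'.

From the feasible point (-257/103, -351/103), moving in the direction (5, -8) keeps every constraint satisfied while W decreases without bound.

unbounded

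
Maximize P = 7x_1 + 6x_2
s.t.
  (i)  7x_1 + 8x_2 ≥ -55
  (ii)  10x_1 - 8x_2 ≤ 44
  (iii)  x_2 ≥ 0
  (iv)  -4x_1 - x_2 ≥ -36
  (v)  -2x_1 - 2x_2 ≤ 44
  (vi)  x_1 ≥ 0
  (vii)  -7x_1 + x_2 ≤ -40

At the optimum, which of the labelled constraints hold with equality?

Corner points and P = 7x_1 + 6x_2:
  (166/21, 92/21) → P = 1714/21
  (6, 2) → P = 54
  (76/11, 92/11) → P = 1084/11

The maximum is at (76/11, 92/11). Substituting into each constraint, equality holds for (iv) and (vii); the remaining constraints have slack.

(iv) and (vii)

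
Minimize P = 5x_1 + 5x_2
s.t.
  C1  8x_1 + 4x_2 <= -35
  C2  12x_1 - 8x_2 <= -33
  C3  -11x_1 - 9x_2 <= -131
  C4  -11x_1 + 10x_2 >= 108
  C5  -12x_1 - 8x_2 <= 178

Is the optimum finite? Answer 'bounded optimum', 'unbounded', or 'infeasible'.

bounded optimum

Vertices and P = 5x_1 + 5x_2:
  (-839/28, 1433/28) → P = 1485/14
  (-265/2, 353/2) → P = 220
The feasible region has finitely many vertices and no improving ray; the minimum is 1485/14 at (-839/28, 1433/28).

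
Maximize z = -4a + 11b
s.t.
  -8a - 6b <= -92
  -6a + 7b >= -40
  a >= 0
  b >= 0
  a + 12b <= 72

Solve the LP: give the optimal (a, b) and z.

Extreme points and z = -4a + 11b:
  (221/23, 58/23) → z = -246/23
  (112/15, 242/45) → z = 1318/45
  (984/79, 392/79) → z = 376/79

a = 112/15, b = 242/45, maximum z = 1318/45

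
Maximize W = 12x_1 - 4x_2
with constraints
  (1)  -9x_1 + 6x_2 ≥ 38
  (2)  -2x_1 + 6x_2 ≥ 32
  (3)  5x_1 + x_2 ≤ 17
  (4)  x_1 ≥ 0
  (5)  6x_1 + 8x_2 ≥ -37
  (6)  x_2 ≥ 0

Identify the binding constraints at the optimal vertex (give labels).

(1) and (3)

Vertices and W = 12x_1 - 4x_2:
  (64/39, 343/39) → W = -604/39
  (0, 19/3) → W = -76/3
  (0, 17) → W = -68

The maximum is at (64/39, 343/39). Substituting into each constraint, equality holds for (1) and (3); the remaining constraints have slack.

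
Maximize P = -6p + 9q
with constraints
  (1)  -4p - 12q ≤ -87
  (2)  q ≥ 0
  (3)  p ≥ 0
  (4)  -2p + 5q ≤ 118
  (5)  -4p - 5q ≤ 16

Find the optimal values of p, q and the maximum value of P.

p = 0, q = 118/5, maximum P = 1062/5

Extreme points and P = -6p + 9q:
  (87/4, 0) → P = -261/2
  (0, 29/4) → P = 261/4
  (0, 118/5) → P = 1062/5
The feasible region is unbounded (it extends along (1, 0), (5, 2)), but P strictly decreases along every unbounded feasible direction, so there is no improving ray and the maximum is attained at a vertex.

At the optimal vertex, p = 0 and -2p + 5q = 118.
Solving simultaneously gives p = 0, q = 118/5.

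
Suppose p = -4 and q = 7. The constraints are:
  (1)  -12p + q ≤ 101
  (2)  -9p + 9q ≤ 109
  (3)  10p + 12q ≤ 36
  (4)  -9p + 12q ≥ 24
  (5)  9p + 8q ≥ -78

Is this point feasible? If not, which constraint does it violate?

not feasible — violates (3)

Constraint (3): 10p + 12q = 44, which is not ≤ 36. All other constraints are satisfied.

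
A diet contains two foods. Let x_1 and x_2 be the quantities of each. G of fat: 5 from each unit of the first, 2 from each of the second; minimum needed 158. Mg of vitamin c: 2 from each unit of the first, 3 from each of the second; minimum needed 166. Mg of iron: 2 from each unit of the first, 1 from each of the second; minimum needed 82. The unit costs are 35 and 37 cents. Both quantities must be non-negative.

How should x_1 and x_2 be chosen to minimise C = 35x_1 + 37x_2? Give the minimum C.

Extreme points and C = 35x_1 + 37x_2:
  (0, 82) → C = 3034
  (83, 0) → C = 2905
  (20, 42) → C = 2254
The feasible region is unbounded (it extends along (0, 1), (1, 0)), but C strictly increases along every unbounded feasible direction, so there is no improving ray and the minimum is attained at a vertex.

x_1 = 20, x_2 = 42, minimum C = 2254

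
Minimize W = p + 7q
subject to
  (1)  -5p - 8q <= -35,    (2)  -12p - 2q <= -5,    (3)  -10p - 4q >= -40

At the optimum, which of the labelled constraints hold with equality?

(1) and (3)

Extreme points and W = p + 7q:
  (-15/43, 395/86) → W = 2735/86
  (3, 5/2) → W = 41/2
  (-15/7, 215/14) → W = 1475/14

The minimum is at (3, 5/2). Substituting into each constraint, equality holds for (1) and (3); the remaining constraints have slack.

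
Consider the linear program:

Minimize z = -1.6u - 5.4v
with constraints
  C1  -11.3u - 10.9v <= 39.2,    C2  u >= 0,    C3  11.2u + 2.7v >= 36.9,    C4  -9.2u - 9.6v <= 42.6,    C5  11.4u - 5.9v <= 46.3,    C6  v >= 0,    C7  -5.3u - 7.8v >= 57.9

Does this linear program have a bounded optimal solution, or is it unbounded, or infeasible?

The boundaries u = 0 and 11.2u + 2.7v = 36.9 meet at (0, 41/3), but that point violates -5.3u - 7.8v ≥ 57.9. Every candidate vertex is excluded by some other constraint, so the feasible region is empty.

infeasible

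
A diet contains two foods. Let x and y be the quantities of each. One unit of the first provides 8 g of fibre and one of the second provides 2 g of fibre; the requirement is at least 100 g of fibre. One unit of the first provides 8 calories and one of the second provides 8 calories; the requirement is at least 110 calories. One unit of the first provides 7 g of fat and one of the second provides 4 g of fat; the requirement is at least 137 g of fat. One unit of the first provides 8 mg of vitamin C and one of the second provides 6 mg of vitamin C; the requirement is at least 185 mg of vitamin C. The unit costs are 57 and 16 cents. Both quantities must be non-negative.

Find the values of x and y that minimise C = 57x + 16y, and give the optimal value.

x = 7, y = 22, minimum C = 751

Extreme points and C = 57x + 16y:
  (0, 50) → C = 800
  (185/8, 0) → C = 10545/8
  (7, 22) → C = 751
  (41/5, 199/10) → C = 3929/5
The feasible region is unbounded (it extends along (0, 1), (1, 0)), but C strictly increases along every unbounded feasible direction, so there is no improving ray and the minimum is attained at a vertex.

The binding constraints are 8x + 2y = 100 and 7x + 4y = 137.
Solving simultaneously gives x = 7, y = 22.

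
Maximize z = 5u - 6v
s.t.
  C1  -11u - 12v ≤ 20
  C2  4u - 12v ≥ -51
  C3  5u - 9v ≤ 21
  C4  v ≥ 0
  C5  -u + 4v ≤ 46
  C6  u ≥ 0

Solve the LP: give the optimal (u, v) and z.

Vertices and z = 5u - 6v:
  (237/8, 113/8) → z = 507/8
  (0, 17/4) → z = -51/2
  (21/5, 0) → z = 21
  (0, 0) → z = 0

u = 237/8, v = 113/8, maximum z = 507/8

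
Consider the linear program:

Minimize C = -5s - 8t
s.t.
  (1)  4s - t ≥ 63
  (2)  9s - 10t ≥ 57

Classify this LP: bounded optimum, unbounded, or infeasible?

unbounded

From the feasible point (573/31, 339/31), moving in the direction (10, 9) keeps every constraint satisfied while C decreases without bound.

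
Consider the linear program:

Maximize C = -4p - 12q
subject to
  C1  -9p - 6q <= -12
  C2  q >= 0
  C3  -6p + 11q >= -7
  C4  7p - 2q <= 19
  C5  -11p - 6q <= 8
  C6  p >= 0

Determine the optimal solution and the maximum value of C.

p = 58/45, q = 1/15, maximum C = -268/45

Corner points and C = -4p - 12q:
  (58/45, 1/15) → C = -268/45
  (0, 2) → C = -24
  (3, 1) → C = -24
The feasible region is unbounded (it extends along (0, 1), (2, 7)), but C strictly decreases along every unbounded feasible direction, so there is no improving ray and the maximum is attained at a vertex.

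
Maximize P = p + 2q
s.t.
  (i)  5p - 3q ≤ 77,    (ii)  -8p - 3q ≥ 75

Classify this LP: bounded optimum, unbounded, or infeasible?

unbounded

From the feasible point (2/13, -991/39), moving in the direction (-3, 8) keeps every constraint satisfied while P increases without bound.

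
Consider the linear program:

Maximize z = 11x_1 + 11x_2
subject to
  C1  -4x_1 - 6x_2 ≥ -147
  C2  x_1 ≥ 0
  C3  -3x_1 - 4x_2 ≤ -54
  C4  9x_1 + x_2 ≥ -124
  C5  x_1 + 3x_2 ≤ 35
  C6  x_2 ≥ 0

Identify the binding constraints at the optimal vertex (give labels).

C5 and C6

Corner points and z = 11x_1 + 11x_2:
  (22/5, 51/5) → z = 803/5
  (18, 0) → z = 198
  (35, 0) → z = 385

The maximum is at (35, 0). Substituting into each constraint, equality holds for C5 and C6; the remaining constraints have slack.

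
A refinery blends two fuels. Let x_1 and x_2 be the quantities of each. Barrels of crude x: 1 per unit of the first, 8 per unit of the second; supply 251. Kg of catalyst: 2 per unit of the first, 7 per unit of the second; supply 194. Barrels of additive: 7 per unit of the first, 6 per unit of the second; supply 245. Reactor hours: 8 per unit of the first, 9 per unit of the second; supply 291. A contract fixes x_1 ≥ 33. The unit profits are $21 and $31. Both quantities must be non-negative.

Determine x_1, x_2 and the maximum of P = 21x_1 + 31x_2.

Extreme points and P = 21x_1 + 31x_2:
  (35, 0) → P = 735
  (33, 0) → P = 693
  (33, 7/3) → P = 2296/3

x_1 = 33, x_2 = 7/3, maximum P = 2296/3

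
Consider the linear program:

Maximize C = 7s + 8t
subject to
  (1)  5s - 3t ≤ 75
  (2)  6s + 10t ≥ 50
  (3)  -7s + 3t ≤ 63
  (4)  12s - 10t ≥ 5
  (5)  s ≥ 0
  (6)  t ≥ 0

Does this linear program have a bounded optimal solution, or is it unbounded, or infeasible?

bounded optimum

Feasible corners and C = 7s + 8t:
  (105/2, 125/2) → C = 1735/2
  (15, 0) → C = 105
  (55/18, 19/6) → C = 841/18
  (25/3, 0) → C = 175/3
The feasible region has finitely many vertices and no improving ray; the maximum is 1735/2 at (105/2, 125/2).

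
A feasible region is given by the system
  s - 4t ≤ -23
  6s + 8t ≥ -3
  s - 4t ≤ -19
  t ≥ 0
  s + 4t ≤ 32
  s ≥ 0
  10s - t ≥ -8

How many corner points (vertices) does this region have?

3

Of the 20 pairwise boundary intersections, those satisfying every inequality are:
  (9/2, 55/8)
  (0, 23/4)
  (0, 8)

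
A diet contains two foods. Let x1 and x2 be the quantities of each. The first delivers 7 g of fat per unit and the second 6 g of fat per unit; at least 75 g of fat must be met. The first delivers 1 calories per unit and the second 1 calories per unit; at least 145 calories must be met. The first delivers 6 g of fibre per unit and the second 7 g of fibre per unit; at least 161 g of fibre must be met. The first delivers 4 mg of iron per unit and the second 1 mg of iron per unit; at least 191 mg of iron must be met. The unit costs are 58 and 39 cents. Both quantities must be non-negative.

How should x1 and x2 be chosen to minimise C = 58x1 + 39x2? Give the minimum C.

x1 = 46/3, x2 = 389/3, minimum C = 17839/3

Vertices and C = 58x1 + 39x2:
  (0, 191) → C = 7449
  (145, 0) → C = 8410
  (46/3, 389/3) → C = 17839/3
The feasible region is unbounded (it extends along (0, 1), (1, 0)), but C strictly increases along every unbounded feasible direction, so there is no improving ray and the minimum is attained at a vertex.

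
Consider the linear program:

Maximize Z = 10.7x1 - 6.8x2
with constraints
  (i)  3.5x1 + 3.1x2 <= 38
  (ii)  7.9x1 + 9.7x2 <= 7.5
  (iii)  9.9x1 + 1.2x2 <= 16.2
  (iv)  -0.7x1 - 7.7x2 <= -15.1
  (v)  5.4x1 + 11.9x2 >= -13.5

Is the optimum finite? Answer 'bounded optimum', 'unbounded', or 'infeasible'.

Corner points and Z = 10.7x1 - 6.8x2:
  (-2218/1351, 2851/1351) → Z = -215597/6755
  (-4052/475, 9099/3325) → Z = -365368/3325
The feasible region has finitely many vertices and no improving ray; the maximum is -215597/6755 at (-2218/1351, 2851/1351).

bounded optimum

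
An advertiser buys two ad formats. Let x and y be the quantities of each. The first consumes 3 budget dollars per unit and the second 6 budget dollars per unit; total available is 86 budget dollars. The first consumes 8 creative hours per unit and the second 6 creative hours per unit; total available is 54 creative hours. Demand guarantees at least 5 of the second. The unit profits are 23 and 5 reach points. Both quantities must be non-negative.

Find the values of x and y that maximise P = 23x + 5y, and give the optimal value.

Corner points and P = 23x + 5y:
  (0, 9) → P = 45
  (0, 5) → P = 25
  (3, 5) → P = 94

x = 3, y = 5, maximum P = 94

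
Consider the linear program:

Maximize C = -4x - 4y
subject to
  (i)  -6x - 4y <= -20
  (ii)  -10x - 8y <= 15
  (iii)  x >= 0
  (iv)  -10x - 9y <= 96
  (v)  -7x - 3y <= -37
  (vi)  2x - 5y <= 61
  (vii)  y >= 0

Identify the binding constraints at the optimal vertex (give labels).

(v) and (vii)

Corner points and C = -4x - 4y:
  (0, 37/3) → C = -148/3
  (37/7, 0) → C = -148/7
  (61/2, 0) → C = -122
The feasible region is unbounded (it extends along (0, 1), (5, 2)), but C strictly decreases along every unbounded feasible direction, so there is no improving ray and the maximum is attained at a vertex.

The maximum is at (37/7, 0). Substituting into each constraint, equality holds for (v) and (vii); the remaining constraints have slack.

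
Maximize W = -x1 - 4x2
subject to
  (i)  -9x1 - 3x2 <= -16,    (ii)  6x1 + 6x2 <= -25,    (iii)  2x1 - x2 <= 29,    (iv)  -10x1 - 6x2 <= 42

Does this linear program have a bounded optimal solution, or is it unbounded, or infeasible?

Extreme points and W = -x1 - 4x2:
  (19/4, -107/12) → W = 371/12
  (103/15, -229/15) → W = 271/5
  (149/18, -112/9) → W = 83/2
The feasible region has finitely many vertices and no improving ray; the maximum is 271/5 at (103/15, -229/15).

bounded optimum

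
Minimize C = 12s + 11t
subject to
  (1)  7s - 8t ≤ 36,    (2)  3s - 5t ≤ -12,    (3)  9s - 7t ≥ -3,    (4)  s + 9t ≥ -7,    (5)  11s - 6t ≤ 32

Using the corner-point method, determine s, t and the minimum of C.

s = 23/8, t = 33/8, minimum C = 639/8

Vertices and C = 12s + 11t:
  (23/8, 33/8) → C = 639/8
  (232/37, 228/37) → C = 5292/37
  (242/23, 321/23) → C = 6435/23

At the optimal vertex, 3s - 5t = -12 and 9s - 7t = -3.
Solving simultaneously gives s = 23/8, t = 33/8.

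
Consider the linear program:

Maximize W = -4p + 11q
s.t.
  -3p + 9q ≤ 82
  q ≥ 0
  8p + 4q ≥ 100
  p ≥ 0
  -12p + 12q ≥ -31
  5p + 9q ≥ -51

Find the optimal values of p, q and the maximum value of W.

p = 143/21, q = 239/21, maximum W = 2057/21

Feasible corners and W = -4p + 11q:
  (143/21, 239/21) → W = 2057/21
  (421/24, 359/24) → W = 755/8
  (331/36, 119/18) → W = 647/18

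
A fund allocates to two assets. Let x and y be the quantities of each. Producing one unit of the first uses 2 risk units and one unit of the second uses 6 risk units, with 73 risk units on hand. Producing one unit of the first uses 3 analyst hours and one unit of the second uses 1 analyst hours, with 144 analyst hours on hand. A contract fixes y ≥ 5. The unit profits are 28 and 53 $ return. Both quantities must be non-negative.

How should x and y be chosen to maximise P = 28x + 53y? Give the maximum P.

Corner points and P = 28x + 53y:
  (0, 73/6) → P = 3869/6
  (0, 5) → P = 265
  (43/2, 5) → P = 867

x = 43/2, y = 5, maximum P = 867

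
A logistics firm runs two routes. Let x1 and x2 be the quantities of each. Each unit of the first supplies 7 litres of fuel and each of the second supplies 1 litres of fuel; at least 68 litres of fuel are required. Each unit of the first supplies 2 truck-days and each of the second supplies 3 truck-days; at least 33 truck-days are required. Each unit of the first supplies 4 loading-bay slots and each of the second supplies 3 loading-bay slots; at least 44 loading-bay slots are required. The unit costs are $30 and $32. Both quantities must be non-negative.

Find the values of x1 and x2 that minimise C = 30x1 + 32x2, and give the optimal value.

x1 = 9, x2 = 5, minimum C = 430

Extreme points and C = 30x1 + 32x2:
  (0, 68) → C = 2176
  (33/2, 0) → C = 495
  (9, 5) → C = 430
The feasible region is unbounded (it extends along (0, 1), (1, 0)), but C strictly increases along every unbounded feasible direction, so there is no improving ray and the minimum is attained at a vertex.

The optimum lies where 7x1 + x2 = 68 and 2x1 + 3x2 = 33.
Solving simultaneously gives x1 = 9, x2 = 5.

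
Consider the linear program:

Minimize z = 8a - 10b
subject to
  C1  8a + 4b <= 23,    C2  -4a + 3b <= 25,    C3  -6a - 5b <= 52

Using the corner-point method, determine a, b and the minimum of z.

a = -31/40, b = 73/10, minimum z = -396/5

Extreme points and z = 8a - 10b:
  (-31/40, 73/10) → z = -396/5
  (323/16, -277/8) → z = 2031/4
  (-281/38, -29/19) → z = -834/19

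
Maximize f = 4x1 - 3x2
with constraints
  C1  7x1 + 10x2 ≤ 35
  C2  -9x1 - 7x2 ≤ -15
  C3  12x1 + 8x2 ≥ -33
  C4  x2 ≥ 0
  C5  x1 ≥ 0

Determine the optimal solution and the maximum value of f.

Feasible corners and f = 4x1 - 3x2:
  (5, 0) → f = 20
  (0, 7/2) → f = -21/2
  (5/3, 0) → f = 20/3
  (0, 15/7) → f = -45/7

x1 = 5, x2 = 0, maximum f = 20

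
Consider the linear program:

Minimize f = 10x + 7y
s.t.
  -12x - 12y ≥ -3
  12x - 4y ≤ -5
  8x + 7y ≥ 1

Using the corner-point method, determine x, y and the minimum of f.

Corner points and f = 10x + 7y:
  (-1/4, 1/2) → f = 1
  (-3/4, 1) → f = -1/2
  (-31/116, 13/29) → f = 27/58

The binding constraints are -12x - 12y = -3 and 8x + 7y = 1.
Solving simultaneously gives x = -3/4, y = 1.

x = -3/4, y = 1, minimum f = -1/2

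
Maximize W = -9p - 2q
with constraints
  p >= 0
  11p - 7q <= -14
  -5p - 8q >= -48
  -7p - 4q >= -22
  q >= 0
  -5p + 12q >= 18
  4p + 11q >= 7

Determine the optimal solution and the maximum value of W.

Vertices and W = -9p - 2q:
  (0, 2) → W = -4
  (0, 11/2) → W = -11
  (98/93, 340/93) → W = -1562/93

The binding constraints are p = 0 and 11p - 7q = -14.
Solving simultaneously gives p = 0, q = 2.

p = 0, q = 2, maximum W = -4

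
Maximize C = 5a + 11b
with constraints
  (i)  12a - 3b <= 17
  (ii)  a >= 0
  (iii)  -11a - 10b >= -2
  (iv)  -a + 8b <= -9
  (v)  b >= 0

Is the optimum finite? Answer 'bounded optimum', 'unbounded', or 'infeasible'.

infeasible

The boundaries 12a - 3b = 17 and a = 0 meet at (0, -17/3), but that point violates b ≥ 0. Every candidate vertex is excluded by some other constraint, so the feasible region is empty.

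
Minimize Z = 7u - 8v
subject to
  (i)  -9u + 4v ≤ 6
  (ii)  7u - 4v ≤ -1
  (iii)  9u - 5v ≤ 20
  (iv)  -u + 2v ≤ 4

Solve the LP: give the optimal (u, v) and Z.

Feasible corners and Z = 7u - 8v:
  (-5/2, -33/8) → Z = 31/2
  (2/7, 15/7) → Z = -106/7
  (7/5, 27/10) → Z = -59/5

At the optimal vertex, -9u + 4v = 6 and -u + 2v = 4.
Solving simultaneously gives u = 2/7, v = 15/7.

u = 2/7, v = 15/7, minimum Z = -106/7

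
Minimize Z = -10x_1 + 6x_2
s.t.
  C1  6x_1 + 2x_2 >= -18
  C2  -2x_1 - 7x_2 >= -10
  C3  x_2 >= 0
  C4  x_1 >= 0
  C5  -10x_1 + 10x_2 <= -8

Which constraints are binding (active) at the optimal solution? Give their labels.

C2 and C3

Feasible corners and Z = -10x_1 + 6x_2:
  (5, 0) → Z = -50
  (26/15, 14/15) → Z = -176/15
  (4/5, 0) → Z = -8

The minimum is at (5, 0). Substituting into each constraint, equality holds for C2 and C3; the remaining constraints have slack.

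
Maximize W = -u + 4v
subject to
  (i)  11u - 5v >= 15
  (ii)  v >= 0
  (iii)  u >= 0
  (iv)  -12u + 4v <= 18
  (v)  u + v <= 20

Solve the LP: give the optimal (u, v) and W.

u = 115/16, v = 205/16, maximum W = 705/16

Extreme points and W = -u + 4v:
  (15/11, 0) → W = -15/11
  (115/16, 205/16) → W = 705/16
  (20, 0) → W = -20

At the optimal vertex, 11u - 5v = 15 and u + v = 20.
Solving simultaneously gives u = 115/16, v = 205/16.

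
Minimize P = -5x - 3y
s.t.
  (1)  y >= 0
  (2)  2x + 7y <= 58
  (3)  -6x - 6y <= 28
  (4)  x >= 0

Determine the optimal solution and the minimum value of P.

Extreme points and P = -5x - 3y:
  (29, 0) → P = -145
  (0, 0) → P = 0
  (0, 58/7) → P = -174/7

The binding constraints are y = 0 and 2x + 7y = 58.
Solving simultaneously gives x = 29, y = 0.

x = 29, y = 0, minimum P = -145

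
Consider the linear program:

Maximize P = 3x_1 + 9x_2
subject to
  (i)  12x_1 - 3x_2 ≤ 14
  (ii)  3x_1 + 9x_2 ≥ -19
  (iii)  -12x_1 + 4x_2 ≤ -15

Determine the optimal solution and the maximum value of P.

The binding constraints are 12x_1 - 3x_2 = 14 and -12x_1 + 4x_2 = -15.
Solving simultaneously gives x_1 = 11/12, x_2 = -1.

x_1 = 11/12, x_2 = -1, maximum P = -25/4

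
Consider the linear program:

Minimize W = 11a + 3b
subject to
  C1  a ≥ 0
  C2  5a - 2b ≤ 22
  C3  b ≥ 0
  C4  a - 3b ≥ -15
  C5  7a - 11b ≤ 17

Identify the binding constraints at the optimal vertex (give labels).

C1 and C3

Corner points and W = 11a + 3b:
  (0, 0) → W = 0
  (0, 5) → W = 15
  (96/13, 97/13) → W = 1347/13
  (208/41, 69/41) → W = 2495/41
  (17/7, 0) → W = 187/7

The minimum is at (0, 0). Substituting into each constraint, equality holds for C1 and C3; the remaining constraints have slack.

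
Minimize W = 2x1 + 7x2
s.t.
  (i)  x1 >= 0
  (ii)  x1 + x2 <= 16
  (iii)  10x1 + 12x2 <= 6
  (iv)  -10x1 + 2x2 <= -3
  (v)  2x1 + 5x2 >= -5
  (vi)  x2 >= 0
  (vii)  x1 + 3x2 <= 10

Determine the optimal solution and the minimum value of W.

Feasible corners and W = 2x1 + 7x2:
  (12/35, 3/14) → W = 153/70
  (3/5, 0) → W = 6/5
  (3/10, 0) → W = 3/5

x1 = 3/10, x2 = 0, minimum W = 3/5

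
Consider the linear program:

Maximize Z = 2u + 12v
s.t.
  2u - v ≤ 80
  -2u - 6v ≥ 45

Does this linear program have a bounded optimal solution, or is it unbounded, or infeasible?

unbounded

From the feasible point (435/14, -125/7), moving in the direction (-6, 2) keeps every constraint satisfied while Z increases without bound.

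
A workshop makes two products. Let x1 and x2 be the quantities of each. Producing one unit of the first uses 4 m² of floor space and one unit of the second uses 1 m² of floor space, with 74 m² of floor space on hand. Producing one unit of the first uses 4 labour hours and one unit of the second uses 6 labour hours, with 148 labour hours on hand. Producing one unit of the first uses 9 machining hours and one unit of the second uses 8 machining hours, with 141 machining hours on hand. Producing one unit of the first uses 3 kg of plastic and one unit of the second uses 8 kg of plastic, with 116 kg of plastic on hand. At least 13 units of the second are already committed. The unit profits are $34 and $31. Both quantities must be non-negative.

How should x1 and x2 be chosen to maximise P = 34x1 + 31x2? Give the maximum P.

Vertices and P = 34x1 + 31x2:
  (0, 29/2) → P = 899/2
  (0, 13) → P = 403
  (4, 13) → P = 539

At the optimal vertex, 3x1 + 8x2 = 116 and x2 = 13.
Solving simultaneously gives x1 = 4, x2 = 13.

x1 = 4, x2 = 13, maximum P = 539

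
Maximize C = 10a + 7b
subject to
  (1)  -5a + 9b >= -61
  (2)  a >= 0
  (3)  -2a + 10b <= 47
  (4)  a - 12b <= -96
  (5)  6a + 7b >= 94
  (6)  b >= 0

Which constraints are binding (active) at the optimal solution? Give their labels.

(1) and (3)

Vertices and C = 10a + 7b:
  (1033/32, 357/32) → C = 12829/32
  (532/17, 541/51) → C = 19747/51
  (198/7, 145/14) → C = 4975/14

The maximum is at (1033/32, 357/32). Substituting into each constraint, equality holds for (1) and (3); the remaining constraints have slack.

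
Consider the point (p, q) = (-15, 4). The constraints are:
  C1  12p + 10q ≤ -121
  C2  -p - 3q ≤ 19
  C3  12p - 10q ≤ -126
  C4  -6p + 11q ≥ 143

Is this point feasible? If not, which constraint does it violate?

not feasible — violates C4

Constraint C4: -6p + 11q = 134, which is not ≥ 143. All other constraints are satisfied.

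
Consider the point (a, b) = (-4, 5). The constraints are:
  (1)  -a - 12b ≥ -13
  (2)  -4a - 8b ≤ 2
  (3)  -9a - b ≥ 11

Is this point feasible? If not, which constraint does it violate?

Constraint (1): -a - 12b = -56, which is not ≥ -13. All other constraints are satisfied.

not feasible — violates (1)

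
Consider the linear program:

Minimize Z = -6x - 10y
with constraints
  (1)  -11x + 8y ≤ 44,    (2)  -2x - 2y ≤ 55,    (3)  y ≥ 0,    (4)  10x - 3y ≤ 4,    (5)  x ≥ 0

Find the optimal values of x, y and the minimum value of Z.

Feasible corners and Z = -6x - 10y:
  (164/47, 484/47) → Z = -5824/47
  (0, 11/2) → Z = -55
  (2/5, 0) → Z = -12/5
  (0, 0) → Z = 0

The optimum lies where -11x + 8y = 44 and 10x - 3y = 4.
Solving simultaneously gives x = 164/47, y = 484/47.

x = 164/47, y = 484/47, minimum Z = -5824/47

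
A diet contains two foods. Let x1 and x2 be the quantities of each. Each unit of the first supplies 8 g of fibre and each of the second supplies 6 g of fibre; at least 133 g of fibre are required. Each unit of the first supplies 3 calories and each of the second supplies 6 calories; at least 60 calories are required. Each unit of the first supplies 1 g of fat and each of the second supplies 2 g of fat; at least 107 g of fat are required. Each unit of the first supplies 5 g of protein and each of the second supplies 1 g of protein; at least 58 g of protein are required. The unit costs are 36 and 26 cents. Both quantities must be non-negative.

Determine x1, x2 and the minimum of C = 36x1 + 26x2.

Corner points and C = 36x1 + 26x2:
  (0, 58) → C = 1508
  (107, 0) → C = 3852
  (1, 53) → C = 1414
The feasible region is unbounded (it extends along (0, 1), (1, 0)), but C strictly increases along every unbounded feasible direction, so there is no improving ray and the minimum is attained at a vertex.

x1 = 1, x2 = 53, minimum C = 1414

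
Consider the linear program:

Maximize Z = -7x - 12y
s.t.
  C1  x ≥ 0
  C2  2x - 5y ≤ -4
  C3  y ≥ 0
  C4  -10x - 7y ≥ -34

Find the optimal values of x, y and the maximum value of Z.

x = 0, y = 4/5, maximum Z = -48/5

At the optimal vertex, x = 0 and 2x - 5y = -4.
Solving simultaneously gives x = 0, y = 4/5.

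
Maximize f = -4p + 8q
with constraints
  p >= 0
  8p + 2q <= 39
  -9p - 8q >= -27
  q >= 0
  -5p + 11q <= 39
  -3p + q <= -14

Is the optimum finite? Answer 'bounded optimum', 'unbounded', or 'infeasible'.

The boundaries p = 0 and -9p - 8q = -27 meet at (0, 27/8), but that point violates -3p + q ≤ -14. Every candidate vertex is excluded by some other constraint, so the feasible region is empty.

infeasible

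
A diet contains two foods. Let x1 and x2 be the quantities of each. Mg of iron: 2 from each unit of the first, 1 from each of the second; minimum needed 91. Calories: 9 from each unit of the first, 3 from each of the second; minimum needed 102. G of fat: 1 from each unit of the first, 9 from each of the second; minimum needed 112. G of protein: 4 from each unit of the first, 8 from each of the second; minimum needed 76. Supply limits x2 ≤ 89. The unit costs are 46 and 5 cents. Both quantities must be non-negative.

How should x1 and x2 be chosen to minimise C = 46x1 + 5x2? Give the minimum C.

x1 = 1, x2 = 89, minimum C = 491

Corner points and C = 46x1 + 5x2:
  (112, 0) → C = 5152
  (707/17, 133/17) → C = 33187/17
  (1, 89) → C = 491
The feasible region is unbounded (it extends along (1, 0)), but C strictly increases along every unbounded feasible direction, so there is no improving ray and the minimum is attained at a vertex.

The optimum lies where 2x1 + x2 = 91 and x2 = 89.
Solving simultaneously gives x1 = 1, x2 = 89.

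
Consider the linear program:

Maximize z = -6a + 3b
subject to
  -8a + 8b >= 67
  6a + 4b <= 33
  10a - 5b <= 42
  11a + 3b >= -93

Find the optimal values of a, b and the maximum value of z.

a = -471/26, b = 921/26, maximum z = 5589/26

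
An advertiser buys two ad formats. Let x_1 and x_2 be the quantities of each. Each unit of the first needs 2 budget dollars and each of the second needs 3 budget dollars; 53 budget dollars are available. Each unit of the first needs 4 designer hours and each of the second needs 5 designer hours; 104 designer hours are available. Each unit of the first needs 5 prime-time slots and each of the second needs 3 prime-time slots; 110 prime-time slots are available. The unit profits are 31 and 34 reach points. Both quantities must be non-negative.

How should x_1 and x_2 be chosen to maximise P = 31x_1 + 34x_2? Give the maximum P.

The optimum lies where 2x_1 + 3x_2 = 53 and 5x_1 + 3x_2 = 110.
Solving simultaneously gives x_1 = 19, x_2 = 5.

x_1 = 19, x_2 = 5, maximum P = 759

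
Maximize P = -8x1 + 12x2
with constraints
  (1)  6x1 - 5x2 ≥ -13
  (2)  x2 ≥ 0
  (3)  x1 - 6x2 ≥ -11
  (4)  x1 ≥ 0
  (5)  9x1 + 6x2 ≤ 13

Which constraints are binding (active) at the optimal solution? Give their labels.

Extreme points and P = -8x1 + 12x2:
  (0, 0) → P = 0
  (13/9, 0) → P = -104/9
  (0, 11/6) → P = 22
  (1/5, 28/15) → P = 104/5

The maximum is at (0, 11/6). Substituting into each constraint, equality holds for (3) and (4); the remaining constraints have slack.

(3) and (4)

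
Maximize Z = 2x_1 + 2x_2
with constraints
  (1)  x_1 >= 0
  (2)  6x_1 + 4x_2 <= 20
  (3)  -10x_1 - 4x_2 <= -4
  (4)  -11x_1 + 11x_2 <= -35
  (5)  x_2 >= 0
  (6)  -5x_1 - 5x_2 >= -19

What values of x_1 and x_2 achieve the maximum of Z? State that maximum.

x_1 = 36/11, x_2 = 1/11, maximum Z = 74/11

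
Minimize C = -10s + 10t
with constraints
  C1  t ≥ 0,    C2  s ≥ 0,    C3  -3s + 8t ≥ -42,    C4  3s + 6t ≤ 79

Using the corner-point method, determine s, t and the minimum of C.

s = 442/21, t = 37/14, minimum C = -3865/21

Vertices and C = -10s + 10t:
  (0, 0) → C = 0
  (14, 0) → C = -140
  (0, 79/6) → C = 395/3
  (442/21, 37/14) → C = -3865/21

The optimum lies where -3s + 8t = -42 and 3s + 6t = 79.
Solving simultaneously gives s = 442/21, t = 37/14.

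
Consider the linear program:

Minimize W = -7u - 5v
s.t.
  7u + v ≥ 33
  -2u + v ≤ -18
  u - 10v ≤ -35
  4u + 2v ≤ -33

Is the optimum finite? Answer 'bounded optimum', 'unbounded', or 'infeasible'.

The boundaries 7u + v = 33 and 4u + 2v = -33 meet at (99/10, -363/10), but that point violates u - 10v ≤ -35. Every candidate vertex is excluded by some other constraint, so the feasible region is empty.

infeasible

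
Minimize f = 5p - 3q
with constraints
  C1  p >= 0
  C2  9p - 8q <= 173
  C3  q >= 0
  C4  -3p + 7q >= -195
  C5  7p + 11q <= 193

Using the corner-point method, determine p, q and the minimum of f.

Vertices and f = 5p - 3q:
  (0, 0) → f = 0
  (0, 193/11) → f = -579/11
  (173/9, 0) → f = 865/9
  (3447/155, 526/155) → f = 15657/155

The optimum lies where p = 0 and 7p + 11q = 193.
Solving simultaneously gives p = 0, q = 193/11.

p = 0, q = 193/11, minimum f = -579/11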